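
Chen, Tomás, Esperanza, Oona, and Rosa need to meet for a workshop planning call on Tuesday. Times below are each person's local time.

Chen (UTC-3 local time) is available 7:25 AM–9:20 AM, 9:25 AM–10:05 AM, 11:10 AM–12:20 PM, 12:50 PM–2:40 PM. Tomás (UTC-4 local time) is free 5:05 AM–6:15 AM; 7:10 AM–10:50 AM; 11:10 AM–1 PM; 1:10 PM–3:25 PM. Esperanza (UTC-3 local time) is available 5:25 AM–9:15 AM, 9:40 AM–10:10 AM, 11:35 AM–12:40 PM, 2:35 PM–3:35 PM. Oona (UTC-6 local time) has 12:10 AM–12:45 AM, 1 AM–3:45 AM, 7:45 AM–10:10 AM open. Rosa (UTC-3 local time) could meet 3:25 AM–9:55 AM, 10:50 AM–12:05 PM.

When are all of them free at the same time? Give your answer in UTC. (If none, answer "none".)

Chen in UTC: 10:25-12:20, 12:25-13:05, 14:10-15:20, 15:50-17:40 (add 3h to convert from UTC-3).
Tomás in UTC: 09:05-10:15, 11:10-14:50, 15:10-17:00, 17:10-19:25 (add 4h to convert from UTC-4).
Esperanza in UTC: 08:25-12:15, 12:40-13:10, 14:35-15:40, 17:35-18:35 (add 3h to convert from UTC-3).
Oona in UTC: 06:10-06:45, 07:00-09:45, 13:45-16:10 (add 6h to convert from UTC-6).
Rosa in UTC: 06:25-12:55, 13:50-15:05 (add 3h to convert from UTC-3).
Chen ∩ Tomás: 11:10-12:20, 12:25-13:05, 14:10-14:50, 15:10-15:20, 15:50-17:00, 17:10-17:40.
Chen ∩ Tomás ∩ Esperanza: 11:10-12:15, 12:40-13:05, 14:35-14:50, 15:10-15:20, 17:35-17:40.
Chen ∩ Tomás ∩ Esperanza ∩ Oona: 14:35-14:50, 15:10-15:20.
Chen ∩ Tomás ∩ Esperanza ∩ Oona ∩ Rosa: 14:35-14:50.

14:35-14:50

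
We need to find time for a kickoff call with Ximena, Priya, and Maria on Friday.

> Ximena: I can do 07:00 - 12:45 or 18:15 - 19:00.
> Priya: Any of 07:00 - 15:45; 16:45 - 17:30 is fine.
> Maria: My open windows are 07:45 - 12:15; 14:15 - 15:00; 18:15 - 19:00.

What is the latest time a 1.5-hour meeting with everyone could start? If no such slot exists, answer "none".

Ximena ∩ Priya: 07:00-12:45.
Ximena ∩ Priya ∩ Maria: 07:45-12:15.
The last common window of at least 90 minutes is 07:45-12:15; a 90-minute meeting can start as late as 10:45 and still end by 12:15.

10:45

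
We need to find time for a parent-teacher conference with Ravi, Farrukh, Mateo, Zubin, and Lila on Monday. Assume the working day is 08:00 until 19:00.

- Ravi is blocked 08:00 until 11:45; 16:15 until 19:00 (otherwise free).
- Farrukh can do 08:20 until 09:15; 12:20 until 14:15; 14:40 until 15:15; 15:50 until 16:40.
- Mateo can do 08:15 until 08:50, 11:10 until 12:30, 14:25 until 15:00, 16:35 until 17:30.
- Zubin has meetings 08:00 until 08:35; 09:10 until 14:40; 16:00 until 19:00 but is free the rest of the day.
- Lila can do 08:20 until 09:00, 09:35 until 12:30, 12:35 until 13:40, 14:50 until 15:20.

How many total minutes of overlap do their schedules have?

Ravi free: 11:45-16:15 (invert busy blocks within the working day).
Farrukh free: 08:20-09:15, 12:20-14:15, 14:40-15:15, 15:50-16:40.
Mateo free: 08:15-08:50, 11:10-12:30, 14:25-15:00, 16:35-17:30.
Zubin free: 08:35-09:10, 14:40-16:00 (invert busy blocks within the working day).
Lila free: 08:20-09:00, 09:35-12:30, 12:35-13:40, 14:50-15:20.
Ravi ∩ Farrukh: 12:20-14:15, 14:40-15:15, 15:50-16:15.
Ravi ∩ Farrukh ∩ Mateo: 12:20-12:30, 14:40-15:00.
Ravi ∩ Farrukh ∩ Mateo ∩ Zubin: 14:40-15:00.
Ravi ∩ Farrukh ∩ Mateo ∩ Zubin ∩ Lila: 14:50-15:00.
That's a single block of 10 minutes.

10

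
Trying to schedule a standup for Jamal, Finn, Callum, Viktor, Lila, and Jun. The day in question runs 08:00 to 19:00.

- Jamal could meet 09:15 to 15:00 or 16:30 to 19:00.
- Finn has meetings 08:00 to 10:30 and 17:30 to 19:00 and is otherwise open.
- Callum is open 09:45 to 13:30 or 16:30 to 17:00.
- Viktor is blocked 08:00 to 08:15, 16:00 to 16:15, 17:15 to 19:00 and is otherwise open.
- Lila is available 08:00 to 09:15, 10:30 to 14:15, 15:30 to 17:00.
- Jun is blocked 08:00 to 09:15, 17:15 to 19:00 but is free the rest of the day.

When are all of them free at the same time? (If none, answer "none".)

10:30-13:30, 16:30-17:00

Jamal free: 09:15-15:00, 16:30-19:00.
Finn free: 10:30-17:30 (invert busy blocks within the working day).
Callum free: 09:45-13:30, 16:30-17:00.
Viktor free: 08:15-16:00, 16:15-17:15 (invert busy blocks within the working day).
Lila free: 08:00-09:15, 10:30-14:15, 15:30-17:00.
Jun free: 09:15-17:15 (invert busy blocks within the working day).
Jamal ∩ Finn: 10:30-15:00, 16:30-17:30.
Jamal ∩ Finn ∩ Callum: 10:30-13:30, 16:30-17:00.
Jamal ∩ Finn ∩ Callum ∩ Viktor: 10:30-13:30, 16:30-17:00.
Jamal ∩ Finn ∩ Callum ∩ Viktor ∩ Lila: 10:30-13:30, 16:30-17:00.
Jamal ∩ Finn ∩ Callum ∩ Viktor ∩ Lila ∩ Jun: 10:30-13:30, 16:30-17:00.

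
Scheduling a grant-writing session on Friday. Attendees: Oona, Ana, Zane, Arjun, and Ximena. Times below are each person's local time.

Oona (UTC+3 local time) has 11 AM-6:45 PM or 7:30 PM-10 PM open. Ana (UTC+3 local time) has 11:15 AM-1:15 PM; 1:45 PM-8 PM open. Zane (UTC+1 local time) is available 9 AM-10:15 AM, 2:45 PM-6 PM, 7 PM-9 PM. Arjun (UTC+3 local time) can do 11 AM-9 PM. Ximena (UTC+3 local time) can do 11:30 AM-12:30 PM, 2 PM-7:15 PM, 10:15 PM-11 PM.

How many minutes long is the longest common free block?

Oona in UTC: 08:00-15:45, 16:30-19:00 (subtract 3h to convert from UTC+3).
Ana in UTC: 08:15-10:15, 10:45-17:00 (subtract 3h to convert from UTC+3).
Zane in UTC: 08:00-09:15, 13:45-17:00, 18:00-20:00 (subtract 1h to convert from UTC+1).
Arjun in UTC: 08:00-18:00 (subtract 3h to convert from UTC+3).
Ximena in UTC: 08:30-09:30, 11:00-16:15, 19:15-20:00 (subtract 3h to convert from UTC+3).
Oona ∩ Ana: 08:15-10:15, 10:45-15:45, 16:30-17:00.
Oona ∩ Ana ∩ Zane: 08:15-09:15, 13:45-15:45, 16:30-17:00.
Oona ∩ Ana ∩ Zane ∩ Arjun: 08:15-09:15, 13:45-15:45, 16:30-17:00.
Oona ∩ Ana ∩ Zane ∩ Arjun ∩ Ximena: 08:30-09:15, 13:45-15:45.
The longest is 13:45-15:45 at 120 minutes.

120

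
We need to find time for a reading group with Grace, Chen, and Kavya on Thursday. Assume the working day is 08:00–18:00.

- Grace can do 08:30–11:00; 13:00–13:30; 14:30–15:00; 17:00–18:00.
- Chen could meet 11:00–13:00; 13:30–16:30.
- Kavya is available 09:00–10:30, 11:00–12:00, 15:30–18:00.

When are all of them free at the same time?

Grace ∩ Chen: 14:30-15:00.
Grace ∩ Chen ∩ Kavya: ∅.
There is no time when everyone is free.

none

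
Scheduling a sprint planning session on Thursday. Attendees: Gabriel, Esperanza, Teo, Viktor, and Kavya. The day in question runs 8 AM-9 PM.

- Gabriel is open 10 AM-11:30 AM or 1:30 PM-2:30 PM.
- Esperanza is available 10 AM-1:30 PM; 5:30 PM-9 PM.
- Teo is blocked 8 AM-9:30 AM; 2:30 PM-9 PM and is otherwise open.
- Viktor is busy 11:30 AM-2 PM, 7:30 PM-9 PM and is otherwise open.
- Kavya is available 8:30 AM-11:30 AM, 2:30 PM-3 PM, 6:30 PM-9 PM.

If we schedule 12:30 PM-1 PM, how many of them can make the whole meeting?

Gabriel free: 10:00-11:30, 13:30-14:30.
Esperanza free: 10:00-13:30, 17:30-21:00.
Teo free: 09:30-14:30 (invert busy blocks within the working day).
Viktor free: 08:00-11:30, 14:00-19:30 (invert busy blocks within the working day).
Kavya free: 08:30-11:30, 14:30-15:00, 18:30-21:00.
Esperanza and Teo can make the full 12:30-13:00 slot — that's 2.

2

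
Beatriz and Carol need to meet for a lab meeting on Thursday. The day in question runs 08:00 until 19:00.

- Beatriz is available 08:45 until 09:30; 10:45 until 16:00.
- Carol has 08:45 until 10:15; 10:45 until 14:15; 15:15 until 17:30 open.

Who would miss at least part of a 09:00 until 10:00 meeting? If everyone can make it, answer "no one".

Beatriz

Beatriz: not fully free for 09:00-10:00. Carol: free for 09:00-10:00.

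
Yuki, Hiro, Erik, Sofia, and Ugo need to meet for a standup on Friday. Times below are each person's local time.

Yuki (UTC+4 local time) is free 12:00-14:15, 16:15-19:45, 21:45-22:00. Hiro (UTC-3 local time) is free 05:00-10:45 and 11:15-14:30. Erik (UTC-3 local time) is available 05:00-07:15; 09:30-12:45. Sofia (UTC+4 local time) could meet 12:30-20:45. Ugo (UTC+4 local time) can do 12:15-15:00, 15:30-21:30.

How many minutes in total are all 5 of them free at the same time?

270

Yuki in UTC: 08:00-10:15, 12:15-15:45, 17:45-18:00 (subtract 4h to convert from UTC+4).
Hiro in UTC: 08:00-13:45, 14:15-17:30 (add 3h to convert from UTC-3).
Erik in UTC: 08:00-10:15, 12:30-15:45 (add 3h to convert from UTC-3).
Sofia in UTC: 08:30-16:45 (subtract 4h to convert from UTC+4).
Ugo in UTC: 08:15-11:00, 11:30-17:30 (subtract 4h to convert from UTC+4).
Yuki ∩ Hiro: 08:00-10:15, 12:15-13:45, 14:15-15:45.
Yuki ∩ Hiro ∩ Erik: 08:00-10:15, 12:30-13:45, 14:15-15:45.
Yuki ∩ Hiro ∩ Erik ∩ Sofia: 08:30-10:15, 12:30-13:45, 14:15-15:45.
Yuki ∩ Hiro ∩ Erik ∩ Sofia ∩ Ugo: 08:30-10:15, 12:30-13:45, 14:15-15:45.
Summing the common windows: 105 + 75 + 90 = 270 minutes.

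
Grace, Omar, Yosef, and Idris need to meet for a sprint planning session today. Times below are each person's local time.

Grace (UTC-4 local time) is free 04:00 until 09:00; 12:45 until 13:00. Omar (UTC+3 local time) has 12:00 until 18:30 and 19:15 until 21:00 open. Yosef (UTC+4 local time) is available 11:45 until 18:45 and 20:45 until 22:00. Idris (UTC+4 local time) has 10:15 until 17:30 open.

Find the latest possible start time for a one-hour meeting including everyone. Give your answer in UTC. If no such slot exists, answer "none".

Grace in UTC: 08:00-13:00, 16:45-17:00 (add 4h to convert from UTC-4).
Omar in UTC: 09:00-15:30, 16:15-18:00 (subtract 3h to convert from UTC+3).
Yosef in UTC: 07:45-14:45, 16:45-18:00 (subtract 4h to convert from UTC+4).
Idris in UTC: 06:15-13:30 (subtract 4h to convert from UTC+4).
Grace ∩ Omar: 09:00-13:00, 16:45-17:00.
Grace ∩ Omar ∩ Yosef: 09:00-13:00, 16:45-17:00.
Grace ∩ Omar ∩ Yosef ∩ Idris: 09:00-13:00.
So the common availability across everyone is 09:00-13:00.
The last common window of at least 60 minutes is 09:00-13:00; a 60-minute meeting can start as late as 12:00 and still end by 13:00.

12:00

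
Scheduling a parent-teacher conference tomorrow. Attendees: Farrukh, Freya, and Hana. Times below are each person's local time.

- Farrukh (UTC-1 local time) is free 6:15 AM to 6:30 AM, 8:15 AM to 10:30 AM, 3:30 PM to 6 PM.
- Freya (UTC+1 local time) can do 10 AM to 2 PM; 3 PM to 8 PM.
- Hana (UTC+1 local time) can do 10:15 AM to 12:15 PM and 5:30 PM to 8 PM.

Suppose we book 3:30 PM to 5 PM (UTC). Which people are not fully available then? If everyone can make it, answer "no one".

Farrukh in UTC: 07:15-07:30, 09:15-11:30, 16:30-19:00 (add 1h to convert from UTC-1).
Freya in UTC: 09:00-13:00, 14:00-19:00 (subtract 1h to convert from UTC+1).
Hana in UTC: 09:15-11:15, 16:30-19:00 (subtract 1h to convert from UTC+1).
Farrukh: not fully free for 15:30-17:00. Freya: free for 15:30-17:00. Hana: not fully free for 15:30-17:00.

Farrukh, Hana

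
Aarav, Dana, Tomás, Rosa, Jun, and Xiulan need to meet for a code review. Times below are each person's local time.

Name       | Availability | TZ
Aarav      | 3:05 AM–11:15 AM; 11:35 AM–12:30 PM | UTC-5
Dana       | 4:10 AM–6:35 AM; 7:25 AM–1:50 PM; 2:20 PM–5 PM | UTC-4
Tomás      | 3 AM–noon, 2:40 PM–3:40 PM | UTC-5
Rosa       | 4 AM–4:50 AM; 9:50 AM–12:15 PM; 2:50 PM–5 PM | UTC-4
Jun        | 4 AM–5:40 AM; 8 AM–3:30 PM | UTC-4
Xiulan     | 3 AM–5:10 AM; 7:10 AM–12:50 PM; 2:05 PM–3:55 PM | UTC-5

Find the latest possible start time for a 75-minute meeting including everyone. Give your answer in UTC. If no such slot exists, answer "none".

15:00

Aarav in UTC: 08:05-16:15, 16:35-17:30 (add 5h to convert from UTC-5).
Dana in UTC: 08:10-10:35, 11:25-17:50, 18:20-21:00 (add 4h to convert from UTC-4).
Tomás in UTC: 08:00-17:00, 19:40-20:40 (add 5h to convert from UTC-5).
Rosa in UTC: 08:00-08:50, 13:50-16:15, 18:50-21:00 (add 4h to convert from UTC-4).
Jun in UTC: 08:00-09:40, 12:00-19:30 (add 4h to convert from UTC-4).
Xiulan in UTC: 08:00-10:10, 12:10-17:50, 19:05-20:55 (add 5h to convert from UTC-5).
Aarav ∩ Dana: 08:10-10:35, 11:25-16:15, 16:35-17:30.
Aarav ∩ Dana ∩ Tomás: 08:10-10:35, 11:25-16:15, 16:35-17:00.
Aarav ∩ Dana ∩ Tomás ∩ Rosa: 08:10-08:50, 13:50-16:15.
Aarav ∩ Dana ∩ Tomás ∩ Rosa ∩ Jun: 08:10-08:50, 13:50-16:15.
Aarav ∩ Dana ∩ Tomás ∩ Rosa ∩ Jun ∩ Xiulan: 08:10-08:50, 13:50-16:15.
The last common window of at least 75 minutes is 13:50-16:15; a 75-minute meeting can start as late as 15:00 and still end by 16:15.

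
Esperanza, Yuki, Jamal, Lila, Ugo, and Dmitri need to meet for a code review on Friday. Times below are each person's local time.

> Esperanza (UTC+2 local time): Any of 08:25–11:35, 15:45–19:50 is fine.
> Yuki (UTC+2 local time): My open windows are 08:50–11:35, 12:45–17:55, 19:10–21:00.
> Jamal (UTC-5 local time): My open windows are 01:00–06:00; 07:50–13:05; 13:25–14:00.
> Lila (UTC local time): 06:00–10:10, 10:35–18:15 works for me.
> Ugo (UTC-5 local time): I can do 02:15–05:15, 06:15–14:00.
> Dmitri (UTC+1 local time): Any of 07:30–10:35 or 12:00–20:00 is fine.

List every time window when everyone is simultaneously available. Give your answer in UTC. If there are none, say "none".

07:15-09:35, 13:45-15:55, 17:10-17:50

Esperanza in UTC: 06:25-09:35, 13:45-17:50 (subtract 2h to convert from UTC+2).
Yuki in UTC: 06:50-09:35, 10:45-15:55, 17:10-19:00 (subtract 2h to convert from UTC+2).
Jamal in UTC: 06:00-11:00, 12:50-18:05, 18:25-19:00 (add 5h to convert from UTC-5).
Lila in UTC: 06:00-10:10, 10:35-18:15.
Ugo in UTC: 07:15-10:15, 11:15-19:00 (add 5h to convert from UTC-5).
Dmitri in UTC: 06:30-09:35, 11:00-19:00 (subtract 1h to convert from UTC+1).
Esperanza ∩ Yuki: 06:50-09:35, 13:45-15:55, 17:10-17:50.
Esperanza ∩ Yuki ∩ Jamal: 06:50-09:35, 13:45-15:55, 17:10-17:50.
Esperanza ∩ Yuki ∩ Jamal ∩ Lila: 06:50-09:35, 13:45-15:55, 17:10-17:50.
Esperanza ∩ Yuki ∩ Jamal ∩ Lila ∩ Ugo: 07:15-09:35, 13:45-15:55, 17:10-17:50.
Esperanza ∩ Yuki ∩ Jamal ∩ Lila ∩ Ugo ∩ Dmitri: 07:15-09:35, 13:45-15:55, 17:10-17:50.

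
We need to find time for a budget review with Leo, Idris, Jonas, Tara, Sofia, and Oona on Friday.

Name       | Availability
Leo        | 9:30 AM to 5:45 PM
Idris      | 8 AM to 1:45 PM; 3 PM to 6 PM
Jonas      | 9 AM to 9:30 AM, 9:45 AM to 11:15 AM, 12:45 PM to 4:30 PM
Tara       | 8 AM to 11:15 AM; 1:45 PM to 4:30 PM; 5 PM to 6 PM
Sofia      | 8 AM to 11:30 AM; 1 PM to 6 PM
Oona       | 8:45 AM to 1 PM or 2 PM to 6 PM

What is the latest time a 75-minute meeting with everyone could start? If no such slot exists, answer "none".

Leo ∩ Idris: 09:30-13:45, 15:00-17:45.
Leo ∩ Idris ∩ Jonas: 09:45-11:15, 12:45-13:45, 15:00-16:30.
Leo ∩ Idris ∩ Jonas ∩ Tara: 09:45-11:15, 15:00-16:30.
Leo ∩ Idris ∩ Jonas ∩ Tara ∩ Sofia: 09:45-11:15, 15:00-16:30.
Leo ∩ Idris ∩ Jonas ∩ Tara ∩ Sofia ∩ Oona: 09:45-11:15, 15:00-16:30.
So the common availability across everyone is 09:45-11:15, 15:00-16:30.
The last common window of at least 75 minutes is 15:00-16:30; a 75-minute meeting can start as late as 15:15 and still end by 16:30.

15:15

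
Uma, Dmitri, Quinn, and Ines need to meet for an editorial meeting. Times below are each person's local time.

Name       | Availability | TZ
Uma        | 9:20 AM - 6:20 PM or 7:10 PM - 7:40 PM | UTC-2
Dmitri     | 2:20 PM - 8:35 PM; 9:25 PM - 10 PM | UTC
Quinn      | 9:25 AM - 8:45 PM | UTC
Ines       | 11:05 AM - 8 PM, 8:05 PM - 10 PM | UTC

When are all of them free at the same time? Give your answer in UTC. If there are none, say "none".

14:20-20:00, 20:05-20:20

Uma in UTC: 11:20-20:20, 21:10-21:40 (add 2h to convert from UTC-2).
Dmitri in UTC: 14:20-20:35, 21:25-22:00.
Quinn in UTC: 09:25-20:45.
Ines in UTC: 11:05-20:00, 20:05-22:00.
Uma ∩ Dmitri: 14:20-20:20, 21:25-21:40.
Uma ∩ Dmitri ∩ Quinn: 14:20-20:20.
Uma ∩ Dmitri ∩ Quinn ∩ Ines: 14:20-20:00, 20:05-20:20.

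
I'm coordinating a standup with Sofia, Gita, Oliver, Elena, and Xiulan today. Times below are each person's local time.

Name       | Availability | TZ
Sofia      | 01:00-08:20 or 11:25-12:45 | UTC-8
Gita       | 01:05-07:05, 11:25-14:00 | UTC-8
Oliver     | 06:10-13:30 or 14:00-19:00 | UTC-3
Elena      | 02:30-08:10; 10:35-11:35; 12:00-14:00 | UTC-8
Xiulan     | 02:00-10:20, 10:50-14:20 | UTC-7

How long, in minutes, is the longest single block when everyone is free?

Sofia in UTC: 09:00-16:20, 19:25-20:45 (add 8h to convert from UTC-8).
Gita in UTC: 09:05-15:05, 19:25-22:00 (add 8h to convert from UTC-8).
Oliver in UTC: 09:10-16:30, 17:00-22:00 (add 3h to convert from UTC-3).
Elena in UTC: 10:30-16:10, 18:35-19:35, 20:00-22:00 (add 8h to convert from UTC-8).
Xiulan in UTC: 09:00-17:20, 17:50-21:20 (add 7h to convert from UTC-7).
Sofia ∩ Gita: 09:05-15:05, 19:25-20:45.
Sofia ∩ Gita ∩ Oliver: 09:10-15:05, 19:25-20:45.
Sofia ∩ Gita ∩ Oliver ∩ Elena: 10:30-15:05, 19:25-19:35, 20:00-20:45.
Sofia ∩ Gita ∩ Oliver ∩ Elena ∩ Xiulan: 10:30-15:05, 19:25-19:35, 20:00-20:45.
The longest is 10:30-15:05 at 275 minutes.

275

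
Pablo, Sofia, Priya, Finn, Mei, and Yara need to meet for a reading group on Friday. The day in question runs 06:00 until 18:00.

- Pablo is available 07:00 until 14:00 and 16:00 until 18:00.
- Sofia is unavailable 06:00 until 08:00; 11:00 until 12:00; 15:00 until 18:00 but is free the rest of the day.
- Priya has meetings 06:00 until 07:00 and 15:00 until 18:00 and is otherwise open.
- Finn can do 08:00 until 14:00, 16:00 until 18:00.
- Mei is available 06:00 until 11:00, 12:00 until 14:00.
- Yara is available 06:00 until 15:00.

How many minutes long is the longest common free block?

180

Pablo free: 07:00-14:00, 16:00-18:00.
Sofia free: 08:00-11:00, 12:00-15:00 (invert busy blocks within the working day).
Priya free: 07:00-15:00 (invert busy blocks within the working day).
Finn free: 08:00-14:00, 16:00-18:00.
Mei free: 06:00-11:00, 12:00-14:00.
Yara free: 06:00-15:00.
Pablo ∩ Sofia: 08:00-11:00, 12:00-14:00.
Pablo ∩ Sofia ∩ Priya: 08:00-11:00, 12:00-14:00.
Pablo ∩ Sofia ∩ Priya ∩ Finn: 08:00-11:00, 12:00-14:00.
Pablo ∩ Sofia ∩ Priya ∩ Finn ∩ Mei: 08:00-11:00, 12:00-14:00.
Pablo ∩ Sofia ∩ Priya ∩ Finn ∩ Mei ∩ Yara: 08:00-11:00, 12:00-14:00.
The longest is 08:00-11:00 at 180 minutes.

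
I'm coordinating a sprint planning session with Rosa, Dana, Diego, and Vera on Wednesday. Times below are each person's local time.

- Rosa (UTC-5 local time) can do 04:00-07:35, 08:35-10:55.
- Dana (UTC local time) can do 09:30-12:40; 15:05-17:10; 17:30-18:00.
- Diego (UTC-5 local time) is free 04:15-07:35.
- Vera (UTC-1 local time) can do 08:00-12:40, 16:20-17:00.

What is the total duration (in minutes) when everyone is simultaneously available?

Rosa in UTC: 09:00-12:35, 13:35-15:55 (add 5h to convert from UTC-5).
Dana in UTC: 09:30-12:40, 15:05-17:10, 17:30-18:00.
Diego in UTC: 09:15-12:35 (add 5h to convert from UTC-5).
Vera in UTC: 09:00-13:40, 17:20-18:00 (add 1h to convert from UTC-1).
Rosa ∩ Dana: 09:30-12:35, 15:05-15:55.
Rosa ∩ Dana ∩ Diego: 09:30-12:35.
Rosa ∩ Dana ∩ Diego ∩ Vera: 09:30-12:35.
That's a single block of 185 minutes.

185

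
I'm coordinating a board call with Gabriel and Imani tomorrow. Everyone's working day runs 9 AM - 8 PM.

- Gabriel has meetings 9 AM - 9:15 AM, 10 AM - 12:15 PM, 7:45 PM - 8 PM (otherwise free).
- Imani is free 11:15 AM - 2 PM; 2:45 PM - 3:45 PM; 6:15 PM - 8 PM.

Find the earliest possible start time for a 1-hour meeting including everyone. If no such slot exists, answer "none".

Gabriel free: 09:15-10:00, 12:15-19:45 (invert busy blocks within the working day).
Imani free: 11:15-14:00, 14:45-15:45, 18:15-20:00.
Gabriel ∩ Imani: 12:15-14:00, 14:45-15:45, 18:15-19:45.
So the common availability across everyone is 12:15-14:00, 14:45-15:45, 18:15-19:45.
The first common window of at least 60 minutes is 12:15-14:00, so the earliest start is 12:15.

12:15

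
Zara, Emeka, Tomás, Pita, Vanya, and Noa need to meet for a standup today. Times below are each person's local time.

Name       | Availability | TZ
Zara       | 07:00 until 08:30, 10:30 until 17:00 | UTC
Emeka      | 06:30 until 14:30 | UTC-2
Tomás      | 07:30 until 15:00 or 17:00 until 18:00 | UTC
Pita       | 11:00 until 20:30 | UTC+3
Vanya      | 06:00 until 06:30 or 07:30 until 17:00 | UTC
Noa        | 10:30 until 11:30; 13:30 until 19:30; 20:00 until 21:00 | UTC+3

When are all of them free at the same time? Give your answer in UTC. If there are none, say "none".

10:30-15:00

Zara in UTC: 07:00-08:30, 10:30-17:00.
Emeka in UTC: 08:30-16:30 (add 2h to convert from UTC-2).
Tomás in UTC: 07:30-15:00, 17:00-18:00.
Pita in UTC: 08:00-17:30 (subtract 3h to convert from UTC+3).
Vanya in UTC: 06:00-06:30, 07:30-17:00.
Noa in UTC: 07:30-08:30, 10:30-16:30, 17:00-18:00 (subtract 3h to convert from UTC+3).
Zara ∩ Emeka: 10:30-16:30.
Zara ∩ Emeka ∩ Tomás: 10:30-15:00.
Zara ∩ Emeka ∩ Tomás ∩ Pita: 10:30-15:00.
Zara ∩ Emeka ∩ Tomás ∩ Pita ∩ Vanya: 10:30-15:00.
Zara ∩ Emeka ∩ Tomás ∩ Pita ∩ Vanya ∩ Noa: 10:30-15:00.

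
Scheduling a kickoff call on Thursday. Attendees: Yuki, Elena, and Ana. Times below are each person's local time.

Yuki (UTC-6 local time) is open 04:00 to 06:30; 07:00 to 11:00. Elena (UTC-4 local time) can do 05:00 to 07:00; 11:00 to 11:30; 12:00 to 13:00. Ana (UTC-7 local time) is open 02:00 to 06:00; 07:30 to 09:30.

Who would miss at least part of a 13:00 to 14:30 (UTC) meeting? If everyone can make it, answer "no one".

Yuki in UTC: 10:00-12:30, 13:00-17:00 (add 6h to convert from UTC-6).
Elena in UTC: 09:00-11:00, 15:00-15:30, 16:00-17:00 (add 4h to convert from UTC-4).
Ana in UTC: 09:00-13:00, 14:30-16:30 (add 7h to convert from UTC-7).
Yuki: free for 13:00-14:30. Elena: not fully free for 13:00-14:30. Ana: not fully free for 13:00-14:30.

Ana, Elena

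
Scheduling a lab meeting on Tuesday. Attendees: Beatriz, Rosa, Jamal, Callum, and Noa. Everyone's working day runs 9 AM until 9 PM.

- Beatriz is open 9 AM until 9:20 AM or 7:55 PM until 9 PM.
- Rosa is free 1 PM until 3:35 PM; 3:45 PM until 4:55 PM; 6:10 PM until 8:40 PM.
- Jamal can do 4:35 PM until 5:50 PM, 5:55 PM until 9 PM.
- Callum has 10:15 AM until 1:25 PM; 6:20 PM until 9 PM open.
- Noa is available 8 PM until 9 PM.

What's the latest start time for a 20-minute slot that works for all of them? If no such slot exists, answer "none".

20:20

Beatriz ∩ Rosa: 19:55-20:40.
Beatriz ∩ Rosa ∩ Jamal: 19:55-20:40.
Beatriz ∩ Rosa ∩ Jamal ∩ Callum: 19:55-20:40.
Beatriz ∩ Rosa ∩ Jamal ∩ Callum ∩ Noa: 20:00-20:40.
The last common window of at least 20 minutes is 20:00-20:40; a 20-minute meeting can start as late as 20:20 and still end by 20:40.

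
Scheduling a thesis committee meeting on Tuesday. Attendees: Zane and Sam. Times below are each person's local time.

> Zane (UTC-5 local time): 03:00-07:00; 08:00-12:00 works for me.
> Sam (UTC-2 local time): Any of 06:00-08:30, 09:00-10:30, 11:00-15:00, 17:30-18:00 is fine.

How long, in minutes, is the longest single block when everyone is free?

240

Zane in UTC: 08:00-12:00, 13:00-17:00 (add 5h to convert from UTC-5).
Sam in UTC: 08:00-10:30, 11:00-12:30, 13:00-17:00, 19:30-20:00 (add 2h to convert from UTC-2).
Zane ∩ Sam: 08:00-10:30, 11:00-12:00, 13:00-17:00.
So the common availability across everyone is 08:00-10:30, 11:00-12:00, 13:00-17:00.
The longest is 13:00-17:00 at 240 minutes.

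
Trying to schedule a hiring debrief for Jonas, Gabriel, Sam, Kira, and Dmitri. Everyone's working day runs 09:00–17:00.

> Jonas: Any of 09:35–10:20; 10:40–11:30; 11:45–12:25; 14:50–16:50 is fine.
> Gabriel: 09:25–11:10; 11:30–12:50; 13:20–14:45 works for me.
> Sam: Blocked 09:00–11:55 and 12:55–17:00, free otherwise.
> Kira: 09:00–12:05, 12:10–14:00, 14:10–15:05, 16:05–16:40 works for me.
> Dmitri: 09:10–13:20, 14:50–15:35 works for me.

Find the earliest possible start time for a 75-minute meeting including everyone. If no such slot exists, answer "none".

none

Jonas free: 09:35-10:20, 10:40-11:30, 11:45-12:25, 14:50-16:50.
Gabriel free: 09:25-11:10, 11:30-12:50, 13:20-14:45.
Sam free: 11:55-12:55 (invert busy blocks within the working day).
Kira free: 09:00-12:05, 12:10-14:00, 14:10-15:05, 16:05-16:40.
Dmitri free: 09:10-13:20, 14:50-15:35.
Jonas ∩ Gabriel: 09:35-10:20, 10:40-11:10, 11:45-12:25.
Jonas ∩ Gabriel ∩ Sam: 11:55-12:25.
Jonas ∩ Gabriel ∩ Sam ∩ Kira: 11:55-12:05, 12:10-12:25.
Jonas ∩ Gabriel ∩ Sam ∩ Kira ∩ Dmitri: 11:55-12:05, 12:10-12:25.
No common window is at least 75 minutes long.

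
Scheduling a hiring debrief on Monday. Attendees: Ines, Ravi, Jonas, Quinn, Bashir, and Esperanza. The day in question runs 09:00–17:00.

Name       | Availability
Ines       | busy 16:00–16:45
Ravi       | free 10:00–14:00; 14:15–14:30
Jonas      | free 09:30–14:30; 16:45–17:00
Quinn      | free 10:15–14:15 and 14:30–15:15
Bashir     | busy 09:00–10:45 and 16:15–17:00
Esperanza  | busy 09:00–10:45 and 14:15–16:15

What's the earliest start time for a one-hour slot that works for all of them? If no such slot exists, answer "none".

Ines free: 09:00-16:00, 16:45-17:00 (invert busy blocks within the working day).
Ravi free: 10:00-14:00, 14:15-14:30.
Jonas free: 09:30-14:30, 16:45-17:00.
Quinn free: 10:15-14:15, 14:30-15:15.
Bashir free: 10:45-16:15 (invert busy blocks within the working day).
Esperanza free: 10:45-14:15, 16:15-17:00 (invert busy blocks within the working day).
Ines ∩ Ravi: 10:00-14:00, 14:15-14:30.
Ines ∩ Ravi ∩ Jonas: 10:00-14:00, 14:15-14:30.
Ines ∩ Ravi ∩ Jonas ∩ Quinn: 10:15-14:00.
Ines ∩ Ravi ∩ Jonas ∩ Quinn ∩ Bashir: 10:45-14:00.
Ines ∩ Ravi ∩ Jonas ∩ Quinn ∩ Bashir ∩ Esperanza: 10:45-14:00.
The first common window of at least 60 minutes is 10:45-14:00, so the earliest start is 10:45.

10:45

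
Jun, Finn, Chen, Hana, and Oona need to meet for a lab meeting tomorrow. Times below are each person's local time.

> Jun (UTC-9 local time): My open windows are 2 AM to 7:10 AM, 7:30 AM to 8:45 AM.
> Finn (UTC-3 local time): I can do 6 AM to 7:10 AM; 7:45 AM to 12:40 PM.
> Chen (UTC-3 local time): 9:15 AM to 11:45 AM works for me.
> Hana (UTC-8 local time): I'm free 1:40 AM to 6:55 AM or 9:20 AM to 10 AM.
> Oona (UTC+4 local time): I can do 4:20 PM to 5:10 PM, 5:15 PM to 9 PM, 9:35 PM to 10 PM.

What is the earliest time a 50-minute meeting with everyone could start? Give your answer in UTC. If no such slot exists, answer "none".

Jun in UTC: 11:00-16:10, 16:30-17:45 (add 9h to convert from UTC-9).
Finn in UTC: 09:00-10:10, 10:45-15:40 (add 3h to convert from UTC-3).
Chen in UTC: 12:15-14:45 (add 3h to convert from UTC-3).
Hana in UTC: 09:40-14:55, 17:20-18:00 (add 8h to convert from UTC-8).
Oona in UTC: 12:20-13:10, 13:15-17:00, 17:35-18:00 (subtract 4h to convert from UTC+4).
Jun ∩ Finn: 11:00-15:40.
Jun ∩ Finn ∩ Chen: 12:15-14:45.
Jun ∩ Finn ∩ Chen ∩ Hana: 12:15-14:45.
Jun ∩ Finn ∩ Chen ∩ Hana ∩ Oona: 12:20-13:10, 13:15-14:45.
The first common window of at least 50 minutes is 12:20-13:10, so the earliest start is 12:20.

12:20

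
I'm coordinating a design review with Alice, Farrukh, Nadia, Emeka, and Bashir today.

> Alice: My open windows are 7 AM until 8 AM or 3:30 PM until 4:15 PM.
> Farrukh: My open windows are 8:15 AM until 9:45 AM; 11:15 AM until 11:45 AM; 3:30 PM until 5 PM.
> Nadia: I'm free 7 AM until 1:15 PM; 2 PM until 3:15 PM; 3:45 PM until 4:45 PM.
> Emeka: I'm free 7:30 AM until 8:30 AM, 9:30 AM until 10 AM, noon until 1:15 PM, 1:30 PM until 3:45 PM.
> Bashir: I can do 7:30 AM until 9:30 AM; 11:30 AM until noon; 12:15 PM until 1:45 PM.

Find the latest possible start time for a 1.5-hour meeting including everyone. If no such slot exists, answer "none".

none

Alice ∩ Farrukh: 15:30-16:15.
Alice ∩ Farrukh ∩ Nadia: 15:45-16:15.
Alice ∩ Farrukh ∩ Nadia ∩ Emeka: ∅.
Alice ∩ Farrukh ∩ Nadia ∩ Emeka ∩ Bashir: ∅.
There is no time when everyone is free.
No common window is at least 90 minutes long.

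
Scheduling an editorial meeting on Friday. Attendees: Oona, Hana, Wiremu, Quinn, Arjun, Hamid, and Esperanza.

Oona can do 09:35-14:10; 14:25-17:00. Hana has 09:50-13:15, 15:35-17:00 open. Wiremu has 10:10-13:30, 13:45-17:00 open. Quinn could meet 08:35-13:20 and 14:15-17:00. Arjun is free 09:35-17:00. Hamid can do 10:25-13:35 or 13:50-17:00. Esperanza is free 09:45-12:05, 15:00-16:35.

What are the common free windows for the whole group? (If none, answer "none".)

10:25-12:05, 15:35-16:35

Oona ∩ Hana: 09:50-13:15, 15:35-17:00.
Oona ∩ Hana ∩ Wiremu: 10:10-13:15, 15:35-17:00.
Oona ∩ Hana ∩ Wiremu ∩ Quinn: 10:10-13:15, 15:35-17:00.
Oona ∩ Hana ∩ Wiremu ∩ Quinn ∩ Arjun: 10:10-13:15, 15:35-17:00.
Oona ∩ Hana ∩ Wiremu ∩ Quinn ∩ Arjun ∩ Hamid: 10:25-13:15, 15:35-17:00.
Oona ∩ Hana ∩ Wiremu ∩ Quinn ∩ Arjun ∩ Hamid ∩ Esperanza: 10:25-12:05, 15:35-16:35.
Those are the intersection windows.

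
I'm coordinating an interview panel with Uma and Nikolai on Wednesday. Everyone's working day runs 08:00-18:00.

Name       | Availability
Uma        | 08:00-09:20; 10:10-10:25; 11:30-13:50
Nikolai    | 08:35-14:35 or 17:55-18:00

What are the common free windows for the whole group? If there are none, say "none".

Uma ∩ Nikolai: 08:35-09:20, 10:10-10:25, 11:30-13:50.

08:35-09:20, 10:10-10:25, 11:30-13:50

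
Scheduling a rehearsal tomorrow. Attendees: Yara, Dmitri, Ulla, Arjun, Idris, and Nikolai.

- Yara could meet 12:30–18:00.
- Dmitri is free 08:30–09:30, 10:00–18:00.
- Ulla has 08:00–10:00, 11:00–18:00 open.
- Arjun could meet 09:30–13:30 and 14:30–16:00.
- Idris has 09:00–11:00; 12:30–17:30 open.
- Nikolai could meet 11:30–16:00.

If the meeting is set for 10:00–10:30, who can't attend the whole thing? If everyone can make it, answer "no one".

Nikolai, Ulla, Yara

Yara: not fully free for 10:00-10:30. Dmitri: free for 10:00-10:30. Ulla: not fully free for 10:00-10:30. Arjun: free for 10:00-10:30. Idris: free for 10:00-10:30. Nikolai: not fully free for 10:00-10:30.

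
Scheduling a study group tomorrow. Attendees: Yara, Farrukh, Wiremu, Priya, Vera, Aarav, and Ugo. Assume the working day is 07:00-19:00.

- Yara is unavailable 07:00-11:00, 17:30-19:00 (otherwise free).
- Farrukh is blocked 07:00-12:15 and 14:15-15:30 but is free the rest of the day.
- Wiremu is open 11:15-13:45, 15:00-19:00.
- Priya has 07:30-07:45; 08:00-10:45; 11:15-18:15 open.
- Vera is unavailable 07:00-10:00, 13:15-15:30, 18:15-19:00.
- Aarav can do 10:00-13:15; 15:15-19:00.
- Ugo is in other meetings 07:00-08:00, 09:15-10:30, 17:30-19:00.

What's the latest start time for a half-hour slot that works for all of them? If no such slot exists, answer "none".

Yara free: 11:00-17:30 (invert busy blocks within the working day).
Farrukh free: 12:15-14:15, 15:30-19:00 (invert busy blocks within the working day).
Wiremu free: 11:15-13:45, 15:00-19:00.
Priya free: 07:30-07:45, 08:00-10:45, 11:15-18:15.
Vera free: 10:00-13:15, 15:30-18:15 (invert busy blocks within the working day).
Aarav free: 10:00-13:15, 15:15-19:00.
Ugo free: 08:00-09:15, 10:30-17:30 (invert busy blocks within the working day).
Yara ∩ Farrukh: 12:15-14:15, 15:30-17:30.
Yara ∩ Farrukh ∩ Wiremu: 12:15-13:45, 15:30-17:30.
Yara ∩ Farrukh ∩ Wiremu ∩ Priya: 12:15-13:45, 15:30-17:30.
Yara ∩ Farrukh ∩ Wiremu ∩ Priya ∩ Vera: 12:15-13:15, 15:30-17:30.
Yara ∩ Farrukh ∩ Wiremu ∩ Priya ∩ Vera ∩ Aarav: 12:15-13:15, 15:30-17:30.
Yara ∩ Farrukh ∩ Wiremu ∩ Priya ∩ Vera ∩ Aarav ∩ Ugo: 12:15-13:15, 15:30-17:30.
The last common window of at least 30 minutes is 15:30-17:30; a 30-minute meeting can start as late as 17:00 and still end by 17:30.

17:00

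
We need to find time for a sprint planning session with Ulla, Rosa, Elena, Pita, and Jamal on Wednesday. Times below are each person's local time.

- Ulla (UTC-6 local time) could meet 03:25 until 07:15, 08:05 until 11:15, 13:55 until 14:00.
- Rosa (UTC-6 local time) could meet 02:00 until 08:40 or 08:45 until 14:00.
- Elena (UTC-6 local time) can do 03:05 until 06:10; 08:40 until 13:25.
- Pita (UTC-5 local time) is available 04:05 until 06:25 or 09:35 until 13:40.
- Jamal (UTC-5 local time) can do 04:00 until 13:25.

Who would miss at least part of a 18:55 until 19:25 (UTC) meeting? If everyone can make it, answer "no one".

Ulla in UTC: 09:25-13:15, 14:05-17:15, 19:55-20:00 (add 6h to convert from UTC-6).
Rosa in UTC: 08:00-14:40, 14:45-20:00 (add 6h to convert from UTC-6).
Elena in UTC: 09:05-12:10, 14:40-19:25 (add 6h to convert from UTC-6).
Pita in UTC: 09:05-11:25, 14:35-18:40 (add 5h to convert from UTC-5).
Jamal in UTC: 09:00-18:25 (add 5h to convert from UTC-5).
Ulla: not fully free for 18:55-19:25. Rosa: free for 18:55-19:25. Elena: free for 18:55-19:25. Pita: not fully free for 18:55-19:25. Jamal: not fully free for 18:55-19:25.

Jamal, Pita, Ulla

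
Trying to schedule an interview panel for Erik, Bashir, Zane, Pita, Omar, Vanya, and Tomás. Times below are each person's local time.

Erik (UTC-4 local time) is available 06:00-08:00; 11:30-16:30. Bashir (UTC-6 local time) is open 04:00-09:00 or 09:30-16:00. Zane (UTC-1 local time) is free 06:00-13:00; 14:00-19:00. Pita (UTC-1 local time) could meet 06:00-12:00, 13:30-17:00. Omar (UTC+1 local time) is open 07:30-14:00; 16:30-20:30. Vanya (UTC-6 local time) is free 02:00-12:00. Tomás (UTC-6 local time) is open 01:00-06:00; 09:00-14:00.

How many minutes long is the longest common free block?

Erik in UTC: 10:00-12:00, 15:30-20:30 (add 4h to convert from UTC-4).
Bashir in UTC: 10:00-15:00, 15:30-22:00 (add 6h to convert from UTC-6).
Zane in UTC: 07:00-14:00, 15:00-20:00 (add 1h to convert from UTC-1).
Pita in UTC: 07:00-13:00, 14:30-18:00 (add 1h to convert from UTC-1).
Omar in UTC: 06:30-13:00, 15:30-19:30 (subtract 1h to convert from UTC+1).
Vanya in UTC: 08:00-18:00 (add 6h to convert from UTC-6).
Tomás in UTC: 07:00-12:00, 15:00-20:00 (add 6h to convert from UTC-6).
Erik ∩ Bashir: 10:00-12:00, 15:30-20:30.
Erik ∩ Bashir ∩ Zane: 10:00-12:00, 15:30-20:00.
Erik ∩ Bashir ∩ Zane ∩ Pita: 10:00-12:00, 15:30-18:00.
Erik ∩ Bashir ∩ Zane ∩ Pita ∩ Omar: 10:00-12:00, 15:30-18:00.
Erik ∩ Bashir ∩ Zane ∩ Pita ∩ Omar ∩ Vanya: 10:00-12:00, 15:30-18:00.
Erik ∩ Bashir ∩ Zane ∩ Pita ∩ Omar ∩ Vanya ∩ Tomás: 10:00-12:00, 15:30-18:00.
The longest is 15:30-18:00 at 150 minutes.

150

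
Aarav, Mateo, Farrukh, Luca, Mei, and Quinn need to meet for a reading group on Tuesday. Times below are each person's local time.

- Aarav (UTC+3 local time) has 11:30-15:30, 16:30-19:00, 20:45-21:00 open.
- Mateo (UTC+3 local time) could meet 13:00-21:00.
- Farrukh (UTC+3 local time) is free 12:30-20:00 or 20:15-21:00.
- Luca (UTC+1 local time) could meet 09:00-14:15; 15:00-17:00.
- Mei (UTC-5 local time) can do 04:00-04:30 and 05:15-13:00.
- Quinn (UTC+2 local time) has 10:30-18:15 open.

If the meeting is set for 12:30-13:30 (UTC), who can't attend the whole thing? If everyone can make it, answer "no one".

Aarav, Luca

Aarav in UTC: 08:30-12:30, 13:30-16:00, 17:45-18:00 (subtract 3h to convert from UTC+3).
Mateo in UTC: 10:00-18:00 (subtract 3h to convert from UTC+3).
Farrukh in UTC: 09:30-17:00, 17:15-18:00 (subtract 3h to convert from UTC+3).
Luca in UTC: 08:00-13:15, 14:00-16:00 (subtract 1h to convert from UTC+1).
Mei in UTC: 09:00-09:30, 10:15-18:00 (add 5h to convert from UTC-5).
Quinn in UTC: 08:30-16:15 (subtract 2h to convert from UTC+2).
Aarav: not fully free for 12:30-13:30. Mateo: free for 12:30-13:30. Farrukh: free for 12:30-13:30. Luca: not fully free for 12:30-13:30. Mei: free for 12:30-13:30. Quinn: free for 12:30-13:30.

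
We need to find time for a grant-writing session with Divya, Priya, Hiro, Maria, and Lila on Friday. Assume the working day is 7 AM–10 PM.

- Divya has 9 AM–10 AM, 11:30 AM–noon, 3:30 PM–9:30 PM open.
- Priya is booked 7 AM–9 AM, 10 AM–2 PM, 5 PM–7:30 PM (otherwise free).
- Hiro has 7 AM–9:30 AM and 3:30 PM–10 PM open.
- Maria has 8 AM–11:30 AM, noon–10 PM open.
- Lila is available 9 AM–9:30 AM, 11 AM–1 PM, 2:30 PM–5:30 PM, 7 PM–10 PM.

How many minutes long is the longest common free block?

120

Divya free: 09:00-10:00, 11:30-12:00, 15:30-21:30.
Priya free: 09:00-10:00, 14:00-17:00, 19:30-22:00 (invert busy blocks within the working day).
Hiro free: 07:00-09:30, 15:30-22:00.
Maria free: 08:00-11:30, 12:00-22:00.
Lila free: 09:00-09:30, 11:00-13:00, 14:30-17:30, 19:00-22:00.
Divya ∩ Priya: 09:00-10:00, 15:30-17:00, 19:30-21:30.
Divya ∩ Priya ∩ Hiro: 09:00-09:30, 15:30-17:00, 19:30-21:30.
Divya ∩ Priya ∩ Hiro ∩ Maria: 09:00-09:30, 15:30-17:00, 19:30-21:30.
Divya ∩ Priya ∩ Hiro ∩ Maria ∩ Lila: 09:00-09:30, 15:30-17:00, 19:30-21:30.
The longest is 19:30-21:30 at 120 minutes.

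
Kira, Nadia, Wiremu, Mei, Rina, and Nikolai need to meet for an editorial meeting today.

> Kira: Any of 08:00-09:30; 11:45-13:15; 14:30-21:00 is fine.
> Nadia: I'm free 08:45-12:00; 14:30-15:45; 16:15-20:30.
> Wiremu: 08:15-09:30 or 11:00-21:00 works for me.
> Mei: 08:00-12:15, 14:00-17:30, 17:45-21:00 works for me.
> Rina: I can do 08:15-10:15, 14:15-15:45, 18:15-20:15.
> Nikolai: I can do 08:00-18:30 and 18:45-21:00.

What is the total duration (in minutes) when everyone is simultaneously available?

225

Kira ∩ Nadia: 08:45-09:30, 11:45-12:00, 14:30-15:45, 16:15-20:30.
Kira ∩ Nadia ∩ Wiremu: 08:45-09:30, 11:45-12:00, 14:30-15:45, 16:15-20:30.
Kira ∩ Nadia ∩ Wiremu ∩ Mei: 08:45-09:30, 11:45-12:00, 14:30-15:45, 16:15-17:30, 17:45-20:30.
Kira ∩ Nadia ∩ Wiremu ∩ Mei ∩ Rina: 08:45-09:30, 14:30-15:45, 18:15-20:15.
Kira ∩ Nadia ∩ Wiremu ∩ Mei ∩ Rina ∩ Nikolai: 08:45-09:30, 14:30-15:45, 18:15-18:30, 18:45-20:15.
So the common availability across everyone is 08:45-09:30, 14:30-15:45, 18:15-18:30, 18:45-20:15.
Summing the common windows: 45 + 75 + 15 + 90 = 225 minutes.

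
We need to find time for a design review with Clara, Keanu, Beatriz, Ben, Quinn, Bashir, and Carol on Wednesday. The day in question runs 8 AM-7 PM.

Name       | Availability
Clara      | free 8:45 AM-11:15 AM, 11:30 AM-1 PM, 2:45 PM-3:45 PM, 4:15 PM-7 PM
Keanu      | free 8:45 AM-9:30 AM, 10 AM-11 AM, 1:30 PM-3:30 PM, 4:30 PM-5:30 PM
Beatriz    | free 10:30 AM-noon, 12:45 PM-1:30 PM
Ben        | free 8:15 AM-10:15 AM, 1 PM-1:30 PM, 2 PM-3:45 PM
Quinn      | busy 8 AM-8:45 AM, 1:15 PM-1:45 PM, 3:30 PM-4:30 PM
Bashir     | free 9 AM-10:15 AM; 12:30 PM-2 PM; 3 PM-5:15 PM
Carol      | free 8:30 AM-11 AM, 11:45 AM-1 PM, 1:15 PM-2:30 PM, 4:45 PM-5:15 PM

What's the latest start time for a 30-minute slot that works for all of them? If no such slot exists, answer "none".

none

Clara free: 08:45-11:15, 11:30-13:00, 14:45-15:45, 16:15-19:00.
Keanu free: 08:45-09:30, 10:00-11:00, 13:30-15:30, 16:30-17:30.
Beatriz free: 10:30-12:00, 12:45-13:30.
Ben free: 08:15-10:15, 13:00-13:30, 14:00-15:45.
Quinn free: 08:45-13:15, 13:45-15:30, 16:30-19:00 (invert busy blocks within the working day).
Bashir free: 09:00-10:15, 12:30-14:00, 15:00-17:15.
Carol free: 08:30-11:00, 11:45-13:00, 13:15-14:30, 16:45-17:15.
Clara ∩ Keanu: 08:45-09:30, 10:00-11:00, 14:45-15:30, 16:30-17:30.
Clara ∩ Keanu ∩ Beatriz: 10:30-11:00.
Clara ∩ Keanu ∩ Beatriz ∩ Ben: ∅.
Clara ∩ Keanu ∩ Beatriz ∩ Ben ∩ Quinn: ∅.
Clara ∩ Keanu ∩ Beatriz ∩ Ben ∩ Quinn ∩ Bashir: ∅.
Clara ∩ Keanu ∩ Beatriz ∩ Ben ∩ Quinn ∩ Bashir ∩ Carol: ∅.
There is no time when everyone is free.
No common window is at least 30 minutes long.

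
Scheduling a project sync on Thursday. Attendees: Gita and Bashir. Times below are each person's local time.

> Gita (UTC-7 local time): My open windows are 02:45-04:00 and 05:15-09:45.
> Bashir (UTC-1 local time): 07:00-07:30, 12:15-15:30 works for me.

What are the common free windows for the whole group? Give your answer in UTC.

Gita in UTC: 09:45-11:00, 12:15-16:45 (add 7h to convert from UTC-7).
Bashir in UTC: 08:00-08:30, 13:15-16:30 (add 1h to convert from UTC-1).
Gita ∩ Bashir: 13:15-16:30.
Those are the intersection windows.

13:15-16:30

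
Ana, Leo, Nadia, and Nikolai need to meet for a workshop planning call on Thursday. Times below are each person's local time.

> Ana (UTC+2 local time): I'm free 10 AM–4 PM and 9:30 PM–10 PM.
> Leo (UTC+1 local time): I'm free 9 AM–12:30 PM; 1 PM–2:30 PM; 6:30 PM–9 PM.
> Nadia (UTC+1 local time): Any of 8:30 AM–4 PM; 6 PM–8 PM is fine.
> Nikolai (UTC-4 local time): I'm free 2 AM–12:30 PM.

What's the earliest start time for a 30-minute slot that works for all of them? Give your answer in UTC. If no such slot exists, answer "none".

Ana in UTC: 08:00-14:00, 19:30-20:00 (subtract 2h to convert from UTC+2).
Leo in UTC: 08:00-11:30, 12:00-13:30, 17:30-20:00 (subtract 1h to convert from UTC+1).
Nadia in UTC: 07:30-15:00, 17:00-19:00 (subtract 1h to convert from UTC+1).
Nikolai in UTC: 06:00-16:30 (add 4h to convert from UTC-4).
Ana ∩ Leo: 08:00-11:30, 12:00-13:30, 19:30-20:00.
Ana ∩ Leo ∩ Nadia: 08:00-11:30, 12:00-13:30.
Ana ∩ Leo ∩ Nadia ∩ Nikolai: 08:00-11:30, 12:00-13:30.
The first common window of at least 30 minutes is 08:00-11:30, so the earliest start is 08:00.

08:00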